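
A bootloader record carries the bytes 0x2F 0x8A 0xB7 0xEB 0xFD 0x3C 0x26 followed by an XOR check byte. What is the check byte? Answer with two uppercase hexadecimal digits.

XOR the bytes together:
  start with 0x2F
  0x2F ⊕ 0x8A = 0xA5
  0xA5 ⊕ 0xB7 = 0x12
  0x12 ⊕ 0xEB = 0xF9
  0xF9 ⊕ 0xFD = 0x04
  0x04 ⊕ 0x3C = 0x38
  0x38 ⊕ 0x26 = 0x1E

1E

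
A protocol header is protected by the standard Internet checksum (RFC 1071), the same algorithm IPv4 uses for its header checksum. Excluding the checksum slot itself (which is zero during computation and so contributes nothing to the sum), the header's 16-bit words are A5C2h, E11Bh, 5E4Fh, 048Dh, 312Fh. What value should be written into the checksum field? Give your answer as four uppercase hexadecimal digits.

E515

One's-complement addition (fold any carry out of bit 15 back into bit 0):
  0xA5C2 + 0xE11B = 0x186DD → wrap carry → 0x86DE
  0x86DE + 0x5E4F = 0x0E52D
  0xE52D + 0x048D = 0x0E9BA
  0xE9BA + 0x312F = 0x11AE9 → wrap carry → 0x1AEA
One's-complement sum = 0x1AEA.
Checksum = ~0x1AEA & 0xFFFF = 0xE515.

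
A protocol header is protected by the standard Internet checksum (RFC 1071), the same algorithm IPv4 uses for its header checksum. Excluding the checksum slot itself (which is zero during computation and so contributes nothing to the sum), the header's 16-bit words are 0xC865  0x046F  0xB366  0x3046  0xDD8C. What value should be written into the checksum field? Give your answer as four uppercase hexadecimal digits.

71F1

One's-complement addition (fold any carry out of bit 15 back into bit 0):
  0xC865 + 0x046F = 0x0CCD4
  0xCCD4 + 0xB366 = 0x1803A → wrap carry → 0x803B
  0x803B + 0x3046 = 0x0B081
  0xB081 + 0xDD8C = 0x18E0D → wrap carry → 0x8E0E
One's-complement sum = 0x8E0E.
Checksum = ~0x8E0E & 0xFFFF = 0x71F1.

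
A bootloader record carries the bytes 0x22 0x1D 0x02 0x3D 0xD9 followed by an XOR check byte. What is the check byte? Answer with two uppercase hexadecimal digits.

D9

XOR the bytes together:
  start with 0x22
  0x22 ⊕ 0x1D = 0x3F
  0x3F ⊕ 0x02 = 0x3D
  0x3D ⊕ 0x3D = 0x00
  0x00 ⊕ 0xD9 = 0xD9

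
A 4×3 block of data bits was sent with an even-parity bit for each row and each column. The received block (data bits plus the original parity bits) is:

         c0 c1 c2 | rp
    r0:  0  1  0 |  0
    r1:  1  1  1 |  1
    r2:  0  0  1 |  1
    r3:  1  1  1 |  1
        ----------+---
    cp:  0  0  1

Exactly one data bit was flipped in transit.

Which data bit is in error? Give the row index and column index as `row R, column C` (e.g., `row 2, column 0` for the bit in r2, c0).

row 0, column 1

Recompute each row's even parity and compare to rp:
  r0: data parity 1, sent rp 0 → mismatch
  r1: data parity 1, sent rp 1 → ok
  r2: data parity 1, sent rp 1 → ok
  r3: data parity 1, sent rp 1 → ok
Recompute each column's even parity and compare to cp:
  c0: data parity 0, sent cp 0 → ok
  c1: data parity 1, sent cp 0 → mismatch
  c2: data parity 1, sent cp 1 → ok
Exactly one row (r0) and one column (c1) fail → the flipped bit is at their intersection.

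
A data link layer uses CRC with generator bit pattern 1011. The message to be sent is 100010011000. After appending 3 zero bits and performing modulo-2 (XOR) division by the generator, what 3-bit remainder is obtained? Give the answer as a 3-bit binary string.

Append 3 zeros: 100010011000000. Divide by 1011 (XOR where the leading bit is 1):
  pos 0: 1000 XOR 1011 = 0011
  pos 2: 1110 XOR 1011 = 0101
  pos 3: 1010 XOR 1011 = 0001
  pos 6: 1110 XOR 1011 = 0101
  pos 7: 1010 XOR 1011 = 0001
  pos 10: 1000 XOR 1011 = 0011
Remainder (last 3 bits) = 110. This is the CRC / FCS.

110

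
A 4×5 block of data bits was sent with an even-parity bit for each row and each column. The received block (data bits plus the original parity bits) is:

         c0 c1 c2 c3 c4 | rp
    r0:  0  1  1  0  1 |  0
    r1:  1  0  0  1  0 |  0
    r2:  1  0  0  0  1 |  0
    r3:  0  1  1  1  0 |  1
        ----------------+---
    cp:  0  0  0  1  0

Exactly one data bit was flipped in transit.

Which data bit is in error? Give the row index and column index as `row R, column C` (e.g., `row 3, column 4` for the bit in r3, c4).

Recompute each row's even parity and compare to rp:
  r0: data parity 1, sent rp 0 → mismatch
  r1: data parity 0, sent rp 0 → ok
  r2: data parity 0, sent rp 0 → ok
  r3: data parity 1, sent rp 1 → ok
Recompute each column's even parity and compare to cp:
  c0: data parity 0, sent cp 0 → ok
  c1: data parity 0, sent cp 0 → ok
  c2: data parity 0, sent cp 0 → ok
  c3: data parity 0, sent cp 1 → mismatch
  c4: data parity 0, sent cp 0 → ok
Exactly one row (r0) and one column (c3) fail → the flipped bit is at their intersection.

row 0, column 3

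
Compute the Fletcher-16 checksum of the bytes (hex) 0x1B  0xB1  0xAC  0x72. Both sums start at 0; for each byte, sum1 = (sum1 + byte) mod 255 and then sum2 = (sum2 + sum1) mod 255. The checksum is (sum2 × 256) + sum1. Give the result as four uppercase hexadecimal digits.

Running sums (mod 255):
  after byte 0 (0x1B): sum1=27, sum2=27
  after byte 1 (0xB1): sum1=204, sum2=231
  after byte 2 (0xAC): sum1=121, sum2=97
  after byte 3 (0x72): sum1=235, sum2=77
Checksum = sum2·256 + sum1 = 77·256 + 235 = 19947 = 0x4DEB.

4DEB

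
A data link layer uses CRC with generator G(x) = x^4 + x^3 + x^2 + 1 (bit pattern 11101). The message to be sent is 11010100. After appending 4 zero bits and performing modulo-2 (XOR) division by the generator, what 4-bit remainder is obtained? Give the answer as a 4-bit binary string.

1001

Append 4 zeros: 110101000000. Divide by 11101 (XOR where the leading bit is 1):
  pos 0: 11010 XOR 11101 = 00111
  pos 2: 11110 XOR 11101 = 00011
  pos 5: 11000 XOR 11101 = 00101
  pos 7: 10100 XOR 11101 = 01001
Remainder (last 4 bits) = 1001. This is the CRC / FCS.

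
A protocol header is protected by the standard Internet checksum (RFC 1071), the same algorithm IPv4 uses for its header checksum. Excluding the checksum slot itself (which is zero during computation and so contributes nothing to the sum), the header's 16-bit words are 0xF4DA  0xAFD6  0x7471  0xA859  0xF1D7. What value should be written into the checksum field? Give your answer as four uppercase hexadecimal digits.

One's-complement addition (fold any carry out of bit 15 back into bit 0):
  0xF4DA + 0xAFD6 = 0x1A4B0 → wrap carry → 0xA4B1
  0xA4B1 + 0x7471 = 0x11922 → wrap carry → 0x1923
  0x1923 + 0xA859 = 0x0C17C
  0xC17C + 0xF1D7 = 0x1B353 → wrap carry → 0xB354
One's-complement sum = 0xB354.
Checksum = ~0xB354 & 0xFFFF = 0x4CAB.

4CAB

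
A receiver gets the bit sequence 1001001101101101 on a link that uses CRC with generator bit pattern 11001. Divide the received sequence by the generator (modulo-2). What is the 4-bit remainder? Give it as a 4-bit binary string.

0000

Modulo-2 division of 1001001101101101 by 11001:
  pos 0: 10010 XOR 11001 = 01011
  pos 1: 10110 XOR 11001 = 01111
  pos 2: 11111 XOR 11001 = 00110
  pos 4: 11010 XOR 11001 = 00011
  pos 7: 11110 XOR 11001 = 00111
  pos 9: 11111 XOR 11001 = 00110
  pos 11: 11001 XOR 11001 = 00000
Remainder = 0000 (zero — the frame passes the CRC check).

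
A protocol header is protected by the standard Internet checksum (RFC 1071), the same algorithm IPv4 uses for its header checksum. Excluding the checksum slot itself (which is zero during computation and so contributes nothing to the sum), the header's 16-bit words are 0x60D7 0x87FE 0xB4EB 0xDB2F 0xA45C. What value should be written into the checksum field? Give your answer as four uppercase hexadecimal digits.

One's-complement addition (fold any carry out of bit 15 back into bit 0):
  0x60D7 + 0x87FE = 0x0E8D5
  0xE8D5 + 0xB4EB = 0x19DC0 → wrap carry → 0x9DC1
  0x9DC1 + 0xDB2F = 0x178F0 → wrap carry → 0x78F1
  0x78F1 + 0xA45C = 0x11D4D → wrap carry → 0x1D4E
One's-complement sum = 0x1D4E.
Checksum = ~0x1D4E & 0xFFFF = 0xE2B1.

E2B1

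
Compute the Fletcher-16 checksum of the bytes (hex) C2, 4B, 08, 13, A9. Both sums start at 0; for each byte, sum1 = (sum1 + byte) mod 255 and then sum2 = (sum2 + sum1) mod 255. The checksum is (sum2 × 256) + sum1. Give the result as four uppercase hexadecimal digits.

Running sums (mod 255):
  after byte 0 (C2): sum1=194, sum2=194
  after byte 1 (4B): sum1=14, sum2=208
  after byte 2 (08): sum1=22, sum2=230
  after byte 3 (13): sum1=41, sum2=16
  after byte 4 (A9): sum1=210, sum2=226
Checksum = sum2·256 + sum1 = 226·256 + 210 = 58066 = 0xE2D2.

E2D2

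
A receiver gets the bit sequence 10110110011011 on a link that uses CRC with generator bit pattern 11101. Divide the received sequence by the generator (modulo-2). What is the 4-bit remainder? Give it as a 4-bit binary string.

1110

Modulo-2 division of 10110110011011 by 11101:
  pos 0: 10110 XOR 11101 = 01011
  pos 1: 10111 XOR 11101 = 01010
  pos 2: 10101 XOR 11101 = 01000
  pos 3: 10000 XOR 11101 = 01101
  pos 4: 11010 XOR 11101 = 00111
  pos 6: 11111 XOR 11101 = 00010
  pos 9: 10011 XOR 11101 = 01110
Remainder = 1110 (nonzero — an error is detected).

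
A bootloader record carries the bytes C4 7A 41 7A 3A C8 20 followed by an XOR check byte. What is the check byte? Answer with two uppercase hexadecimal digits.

57

XOR the bytes together:
  start with 0xC4
  0xC4 ⊕ 0x7A = 0xBE
  0xBE ⊕ 0x41 = 0xFF
  0xFF ⊕ 0x7A = 0x85
  0x85 ⊕ 0x3A = 0xBF
  0xBF ⊕ 0xC8 = 0x77
  0x77 ⊕ 0x20 = 0x57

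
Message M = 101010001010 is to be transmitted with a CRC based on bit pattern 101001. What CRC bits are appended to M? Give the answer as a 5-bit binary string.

Append 5 zeros: 10101000101000000. Divide by 101001 (XOR where the leading bit is 1):
  pos 0: 101010 XOR 101001 = 000011
  pos 4: 110010 XOR 101001 = 011011
  pos 5: 110111 XOR 101001 = 011110
  pos 6: 111100 XOR 101001 = 010101
  pos 7: 101010 XOR 101001 = 000011
  pos 11: 110000 XOR 101001 = 011001
Remainder (last 5 bits) = 11001. This is the CRC / FCS.

11001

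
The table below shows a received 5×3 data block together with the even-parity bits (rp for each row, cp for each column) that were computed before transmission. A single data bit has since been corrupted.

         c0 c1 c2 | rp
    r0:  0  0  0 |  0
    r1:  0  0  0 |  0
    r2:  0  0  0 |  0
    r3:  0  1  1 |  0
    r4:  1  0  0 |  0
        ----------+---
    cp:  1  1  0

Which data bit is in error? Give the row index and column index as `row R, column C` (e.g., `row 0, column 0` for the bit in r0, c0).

Recompute each row's even parity and compare to rp:
  r0: data parity 0, sent rp 0 → ok
  r1: data parity 0, sent rp 0 → ok
  r2: data parity 0, sent rp 0 → ok
  r3: data parity 0, sent rp 0 → ok
  r4: data parity 1, sent rp 0 → mismatch
Recompute each column's even parity and compare to cp:
  c0: data parity 1, sent cp 1 → ok
  c1: data parity 1, sent cp 1 → ok
  c2: data parity 1, sent cp 0 → mismatch
Exactly one row (r4) and one column (c2) fail → the flipped bit is at their intersection.

row 4, column 2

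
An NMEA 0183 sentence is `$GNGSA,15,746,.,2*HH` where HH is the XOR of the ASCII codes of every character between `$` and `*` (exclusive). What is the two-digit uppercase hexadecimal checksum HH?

XOR the ASCII codes of the payload characters:
  'G' = 0x47 → acc = 0x47
  'N' = 0x4E → acc = 0x09
  'G' = 0x47 → acc = 0x4E
  'S' = 0x53 → acc = 0x1D
  'A' = 0x41 → acc = 0x5C
  ',' = 0x2C → acc = 0x70
  '1' = 0x31 → acc = 0x41
  '5' = 0x35 → acc = 0x74
  ',' = 0x2C → acc = 0x58
  '7' = 0x37 → acc = 0x6F
  '4' = 0x34 → acc = 0x5B
  '6' = 0x36 → acc = 0x6D
  ',' = 0x2C → acc = 0x41
  '.' = 0x2E → acc = 0x6F
  ',' = 0x2C → acc = 0x43
  '2' = 0x32 → acc = 0x71
Checksum = 0x71.

71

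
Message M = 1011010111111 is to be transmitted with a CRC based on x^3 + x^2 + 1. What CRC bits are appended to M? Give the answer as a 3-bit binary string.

110

Append 3 zeros: 1011010111111000. Divide by 1101 (XOR where the leading bit is 1):
  pos 0: 1011 XOR 1101 = 0110
  pos 1: 1100 XOR 1101 = 0001
  pos 4: 1101 XOR 1101 = 0000
  pos 8: 1111 XOR 1101 = 0010
  pos 10: 1010 XOR 1101 = 0111
  pos 11: 1110 XOR 1101 = 0011
Remainder (last 3 bits) = 110. This is the CRC / FCS.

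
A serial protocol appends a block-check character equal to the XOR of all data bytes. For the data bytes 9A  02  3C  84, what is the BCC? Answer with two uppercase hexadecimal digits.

20

XOR the bytes together:
  start with 0x9A
  0x9A ⊕ 0x02 = 0x98
  0x98 ⊕ 0x3C = 0xA4
  0xA4 ⊕ 0x84 = 0x20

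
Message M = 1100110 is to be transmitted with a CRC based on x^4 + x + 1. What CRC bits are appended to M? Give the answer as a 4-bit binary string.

0111

Append 4 zeros: 11001100000. Divide by 10011 (XOR where the leading bit is 1):
  pos 0: 11001 XOR 10011 = 01010
  pos 1: 10101 XOR 10011 = 00110
  pos 3: 11000 XOR 10011 = 01011
  pos 4: 10110 XOR 10011 = 00101
  pos 6: 10100 XOR 10011 = 00111
Remainder (last 4 bits) = 0111. This is the CRC / FCS.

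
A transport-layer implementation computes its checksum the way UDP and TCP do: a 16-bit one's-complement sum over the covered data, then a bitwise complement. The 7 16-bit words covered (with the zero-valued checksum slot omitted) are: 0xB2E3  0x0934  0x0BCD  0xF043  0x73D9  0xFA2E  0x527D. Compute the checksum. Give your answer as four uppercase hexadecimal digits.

8751

One's-complement addition (fold any carry out of bit 15 back into bit 0):
  0xB2E3 + 0x0934 = 0x0BC17
  0xBC17 + 0x0BCD = 0x0C7E4
  0xC7E4 + 0xF043 = 0x1B827 → wrap carry → 0xB828
  0xB828 + 0x73D9 = 0x12C01 → wrap carry → 0x2C02
  0x2C02 + 0xFA2E = 0x12630 → wrap carry → 0x2631
  0x2631 + 0x527D = 0x078AE
One's-complement sum = 0x78AE.
Checksum = ~0x78AE & 0xFFFF = 0x8751.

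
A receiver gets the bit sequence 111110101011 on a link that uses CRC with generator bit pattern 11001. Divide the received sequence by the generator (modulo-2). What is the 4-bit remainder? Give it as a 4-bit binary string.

1011

Modulo-2 division of 111110101011 by 11001:
  pos 0: 11111 XOR 11001 = 00110
  pos 2: 11001 XOR 11001 = 00000
Remainder = 1011 (nonzero — an error is detected).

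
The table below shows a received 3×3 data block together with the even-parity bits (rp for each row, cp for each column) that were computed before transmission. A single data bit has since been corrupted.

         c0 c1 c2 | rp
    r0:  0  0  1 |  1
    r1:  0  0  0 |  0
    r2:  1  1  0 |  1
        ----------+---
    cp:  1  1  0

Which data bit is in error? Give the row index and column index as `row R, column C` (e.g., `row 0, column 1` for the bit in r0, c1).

Recompute each row's even parity and compare to rp:
  r0: data parity 1, sent rp 1 → ok
  r1: data parity 0, sent rp 0 → ok
  r2: data parity 0, sent rp 1 → mismatch
Recompute each column's even parity and compare to cp:
  c0: data parity 1, sent cp 1 → ok
  c1: data parity 1, sent cp 1 → ok
  c2: data parity 1, sent cp 0 → mismatch
Exactly one row (r2) and one column (c2) fail → the flipped bit is at their intersection.

row 2, column 2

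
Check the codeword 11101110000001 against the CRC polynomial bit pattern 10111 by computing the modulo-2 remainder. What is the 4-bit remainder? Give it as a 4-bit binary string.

Modulo-2 division of 11101110000001 by 10111:
  pos 0: 11101 XOR 10111 = 01010
  pos 1: 10101 XOR 10111 = 00010
  pos 4: 10100 XOR 10111 = 00011
  pos 7: 11000 XOR 10111 = 01111
  pos 8: 11110 XOR 10111 = 01001
  pos 9: 10011 XOR 10111 = 00100
Remainder = 0100 (nonzero — an error is detected).

0100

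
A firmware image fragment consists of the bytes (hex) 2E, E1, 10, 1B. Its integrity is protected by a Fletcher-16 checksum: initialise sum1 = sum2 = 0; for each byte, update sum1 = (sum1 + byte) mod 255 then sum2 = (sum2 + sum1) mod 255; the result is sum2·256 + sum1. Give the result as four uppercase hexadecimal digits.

993B

Running sums (mod 255):
  after byte 0 (2E): sum1=46, sum2=46
  after byte 1 (E1): sum1=16, sum2=62
  after byte 2 (10): sum1=32, sum2=94
  after byte 3 (1B): sum1=59, sum2=153
Checksum = sum2·256 + sum1 = 153·256 + 59 = 39227 = 0x993B.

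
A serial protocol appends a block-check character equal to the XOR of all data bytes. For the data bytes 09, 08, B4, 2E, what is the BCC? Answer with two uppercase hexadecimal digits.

XOR the bytes together:
  start with 0x09
  0x09 ⊕ 0x08 = 0x01
  0x01 ⊕ 0xB4 = 0xB5
  0xB5 ⊕ 0x2E = 0x9B

9B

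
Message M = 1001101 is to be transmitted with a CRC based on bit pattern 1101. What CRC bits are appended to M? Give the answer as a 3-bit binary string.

Append 3 zeros: 1001101000. Divide by 1101 (XOR where the leading bit is 1):
  pos 0: 1001 XOR 1101 = 0100
  pos 1: 1001 XOR 1101 = 0100
  pos 2: 1000 XOR 1101 = 0101
  pos 3: 1011 XOR 1101 = 0110
  pos 4: 1100 XOR 1101 = 0001
Remainder (last 3 bits) = 100. This is the CRC / FCS.

100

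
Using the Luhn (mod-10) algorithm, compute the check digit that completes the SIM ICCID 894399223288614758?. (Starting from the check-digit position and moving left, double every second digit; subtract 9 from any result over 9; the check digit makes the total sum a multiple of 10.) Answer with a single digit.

8

Partial digits right→left: 8 5 7 4 1 6 8 8 2 3 2 2 9 9 3 4 9 8
Double every second digit counting from the check-digit position (so the 1st, 3rd, 5th, ... of the partial from the right).
  doubled (with −9 where >9): 7 5 2 7 4 4 9 6 9 → sum 53
  kept as-is: 5 4 6 8 3 2 9 4 8 → sum 49
Total = 53 + 49 = 102.
Check digit = (10 − (102 mod 10)) mod 10 = 8.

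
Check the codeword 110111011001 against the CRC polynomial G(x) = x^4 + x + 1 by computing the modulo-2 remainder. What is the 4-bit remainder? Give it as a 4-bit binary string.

0001

Modulo-2 division of 110111011001 by 10011:
  pos 0: 11011 XOR 10011 = 01000
  pos 1: 10001 XOR 10011 = 00010
  pos 4: 10011 XOR 10011 = 00000
Remainder = 0001 (nonzero — an error is detected).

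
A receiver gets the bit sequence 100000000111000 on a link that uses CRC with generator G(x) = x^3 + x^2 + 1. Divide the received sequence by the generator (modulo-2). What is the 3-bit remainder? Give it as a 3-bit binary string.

Modulo-2 division of 100000000111000 by 1101:
  pos 0: 1000 XOR 1101 = 0101
  pos 1: 1010 XOR 1101 = 0111
  pos 2: 1110 XOR 1101 = 0011
  pos 4: 1100 XOR 1101 = 0001
  pos 7: 1011 XOR 1101 = 0110
  pos 8: 1101 XOR 1101 = 0000
Remainder = 000 (zero — the frame passes the CRC check).

000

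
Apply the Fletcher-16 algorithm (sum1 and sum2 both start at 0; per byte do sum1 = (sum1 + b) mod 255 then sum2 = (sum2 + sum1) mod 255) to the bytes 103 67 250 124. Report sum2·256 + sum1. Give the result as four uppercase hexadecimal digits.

Running sums (mod 255):
  after byte 0 (103): sum1=103, sum2=103
  after byte 1 (67): sum1=170, sum2=18
  after byte 2 (250): sum1=165, sum2=183
  after byte 3 (124): sum1=34, sum2=217
Checksum = sum2·256 + sum1 = 217·256 + 34 = 55586 = 0xD922.

D922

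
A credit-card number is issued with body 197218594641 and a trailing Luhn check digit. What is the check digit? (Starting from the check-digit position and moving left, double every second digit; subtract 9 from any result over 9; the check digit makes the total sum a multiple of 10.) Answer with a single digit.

4

Partial digits right→left: 1 4 6 4 9 5 8 1 2 7 9 1
Double every second digit counting from the check-digit position (so the 1st, 3rd, 5th, ... of the partial from the right).
  doubled (with −9 where >9): 2 3 9 7 4 9 → sum 34
  kept as-is: 4 4 5 1 7 1 → sum 22
Total = 34 + 22 = 56.
Check digit = (10 − (56 mod 10)) mod 10 = 4.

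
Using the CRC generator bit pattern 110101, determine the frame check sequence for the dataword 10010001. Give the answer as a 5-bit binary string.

10000

Append 5 zeros: 1001000100000. Divide by 110101 (XOR where the leading bit is 1):
  pos 0: 100100 XOR 110101 = 010001
  pos 1: 100010 XOR 110101 = 010111
  pos 2: 101111 XOR 110101 = 011010
  pos 3: 110100 XOR 110101 = 000001
Remainder (last 5 bits) = 10000. This is the CRC / FCS.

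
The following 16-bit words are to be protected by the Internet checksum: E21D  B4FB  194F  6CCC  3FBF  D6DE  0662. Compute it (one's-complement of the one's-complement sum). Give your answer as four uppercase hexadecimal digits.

C5CA

One's-complement addition (fold any carry out of bit 15 back into bit 0):
  0xE21D + 0xB4FB = 0x19718 → wrap carry → 0x9719
  0x9719 + 0x194F = 0x0B068
  0xB068 + 0x6CCC = 0x11D34 → wrap carry → 0x1D35
  0x1D35 + 0x3FBF = 0x05CF4
  0x5CF4 + 0xD6DE = 0x133D2 → wrap carry → 0x33D3
  0x33D3 + 0x0662 = 0x03A35
One's-complement sum = 0x3A35.
Checksum = ~0x3A35 & 0xFFFF = 0xC5CA.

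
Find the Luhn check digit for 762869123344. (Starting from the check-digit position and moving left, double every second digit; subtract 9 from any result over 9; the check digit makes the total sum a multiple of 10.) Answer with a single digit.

Partial digits right→left: 4 4 3 3 2 1 9 6 8 2 6 7
Double every second digit counting from the check-digit position (so the 1st, 3rd, 5th, ... of the partial from the right).
  doubled (with −9 where >9): 8 6 4 9 7 3 → sum 37
  kept as-is: 4 3 1 6 2 7 → sum 23
Total = 37 + 23 = 60.
Check digit = (10 − (60 mod 10)) mod 10 = 0.

0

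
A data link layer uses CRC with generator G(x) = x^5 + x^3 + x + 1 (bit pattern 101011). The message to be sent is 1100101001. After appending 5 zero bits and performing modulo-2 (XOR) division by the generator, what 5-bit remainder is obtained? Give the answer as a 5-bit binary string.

Append 5 zeros: 110010100100000. Divide by 101011 (XOR where the leading bit is 1):
  pos 0: 110010 XOR 101011 = 011001
  pos 1: 110011 XOR 101011 = 011000
  pos 2: 110000 XOR 101011 = 011011
  pos 3: 110110 XOR 101011 = 011101
  pos 4: 111011 XOR 101011 = 010000
  pos 5: 100000 XOR 101011 = 001011
  pos 7: 101100 XOR 101011 = 000111
Remainder (last 5 bits) = 11100. This is the CRC / FCS.

11100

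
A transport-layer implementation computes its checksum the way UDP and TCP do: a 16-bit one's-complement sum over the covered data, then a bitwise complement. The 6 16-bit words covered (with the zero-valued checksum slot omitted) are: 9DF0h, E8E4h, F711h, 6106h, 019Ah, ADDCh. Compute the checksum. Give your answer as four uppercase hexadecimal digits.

One's-complement addition (fold any carry out of bit 15 back into bit 0):
  0x9DF0 + 0xE8E4 = 0x186D4 → wrap carry → 0x86D5
  0x86D5 + 0xF711 = 0x17DE6 → wrap carry → 0x7DE7
  0x7DE7 + 0x6106 = 0x0DEED
  0xDEED + 0x019A = 0x0E087
  0xE087 + 0xADDC = 0x18E63 → wrap carry → 0x8E64
One's-complement sum = 0x8E64.
Checksum = ~0x8E64 & 0xFFFF = 0x719B.

719B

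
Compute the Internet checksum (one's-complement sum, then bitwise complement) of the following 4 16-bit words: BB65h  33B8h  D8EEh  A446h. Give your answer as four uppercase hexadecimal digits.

93AC

One's-complement addition (fold any carry out of bit 15 back into bit 0):
  0xBB65 + 0x33B8 = 0x0EF1D
  0xEF1D + 0xD8EE = 0x1C80B → wrap carry → 0xC80C
  0xC80C + 0xA446 = 0x16C52 → wrap carry → 0x6C53
One's-complement sum = 0x6C53.
Checksum = ~0x6C53 & 0xFFFF = 0x93AC.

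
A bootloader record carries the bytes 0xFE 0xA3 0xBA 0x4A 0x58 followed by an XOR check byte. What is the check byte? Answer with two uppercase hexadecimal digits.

XOR the bytes together:
  start with 0xFE
  0xFE ⊕ 0xA3 = 0x5D
  0x5D ⊕ 0xBA = 0xE7
  0xE7 ⊕ 0x4A = 0xAD
  0xAD ⊕ 0x58 = 0xF5

F5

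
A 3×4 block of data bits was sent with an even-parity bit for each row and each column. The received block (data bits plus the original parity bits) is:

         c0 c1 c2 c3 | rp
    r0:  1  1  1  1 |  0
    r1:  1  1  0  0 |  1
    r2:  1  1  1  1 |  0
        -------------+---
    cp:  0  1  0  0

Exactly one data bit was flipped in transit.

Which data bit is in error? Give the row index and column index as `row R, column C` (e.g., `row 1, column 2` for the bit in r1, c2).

Recompute each row's even parity and compare to rp:
  r0: data parity 0, sent rp 0 → ok
  r1: data parity 0, sent rp 1 → mismatch
  r2: data parity 0, sent rp 0 → ok
Recompute each column's even parity and compare to cp:
  c0: data parity 1, sent cp 0 → mismatch
  c1: data parity 1, sent cp 1 → ok
  c2: data parity 0, sent cp 0 → ok
  c3: data parity 0, sent cp 0 → ok
Exactly one row (r1) and one column (c0) fail → the flipped bit is at their intersection.

row 1, column 0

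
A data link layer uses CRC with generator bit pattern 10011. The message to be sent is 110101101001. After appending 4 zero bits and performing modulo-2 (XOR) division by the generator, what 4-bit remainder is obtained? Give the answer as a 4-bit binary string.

0010

Append 4 zeros: 1101011010010000. Divide by 10011 (XOR where the leading bit is 1):
  pos 0: 11010 XOR 10011 = 01001
  pos 1: 10011 XOR 10011 = 00000
  pos 6: 10100 XOR 10011 = 00111
  pos 8: 11110 XOR 10011 = 01101
  pos 9: 11010 XOR 10011 = 01001
  pos 10: 10010 XOR 10011 = 00001
Remainder (last 4 bits) = 0010. This is the CRC / FCS.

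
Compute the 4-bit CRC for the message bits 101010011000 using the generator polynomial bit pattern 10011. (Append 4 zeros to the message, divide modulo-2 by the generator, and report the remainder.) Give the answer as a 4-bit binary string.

1100

Append 4 zeros: 1010100110000000. Divide by 10011 (XOR where the leading bit is 1):
  pos 0: 10101 XOR 10011 = 00110
  pos 2: 11000 XOR 10011 = 01011
  pos 3: 10111 XOR 10011 = 00100
  pos 5: 10010 XOR 10011 = 00001
  pos 9: 10000 XOR 10011 = 00011
Remainder (last 4 bits) = 1100. This is the CRC / FCS.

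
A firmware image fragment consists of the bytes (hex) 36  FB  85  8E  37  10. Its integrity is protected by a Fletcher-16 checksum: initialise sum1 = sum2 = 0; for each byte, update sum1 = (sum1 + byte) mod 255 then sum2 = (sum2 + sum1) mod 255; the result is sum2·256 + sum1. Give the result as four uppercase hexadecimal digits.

718D

Running sums (mod 255):
  after byte 0 (36): sum1=54, sum2=54
  after byte 1 (FB): sum1=50, sum2=104
  after byte 2 (85): sum1=183, sum2=32
  after byte 3 (8E): sum1=70, sum2=102
  after byte 4 (37): sum1=125, sum2=227
  after byte 5 (10): sum1=141, sum2=113
Checksum = sum2·256 + sum1 = 113·256 + 141 = 29069 = 0x718D.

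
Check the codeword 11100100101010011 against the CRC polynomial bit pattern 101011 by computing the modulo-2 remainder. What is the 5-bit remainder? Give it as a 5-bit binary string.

Modulo-2 division of 11100100101010011 by 101011:
  pos 0: 111001 XOR 101011 = 010010
  pos 1: 100100 XOR 101011 = 001111
  pos 3: 111101 XOR 101011 = 010110
  pos 4: 101100 XOR 101011 = 000111
  pos 7: 111101 XOR 101011 = 010110
  pos 8: 101100 XOR 101011 = 000111
  pos 11: 111011 XOR 101011 = 010000
Remainder = 10000 (nonzero — an error is detected).

10000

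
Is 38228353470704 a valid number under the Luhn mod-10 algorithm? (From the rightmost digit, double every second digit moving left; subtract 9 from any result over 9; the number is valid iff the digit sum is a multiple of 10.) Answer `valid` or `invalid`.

valid

From the right, keep odd positions and double even positions (subtract 9 from any doubled value over 9):
  doubled (positions 2,4,...): 0 0 8 1 7 4 6 → sum 26
  kept (positions 1,3,...): 4 7 7 3 3 2 8 → sum 34
Total = 60.
60 mod 10 = 0, so the number is valid.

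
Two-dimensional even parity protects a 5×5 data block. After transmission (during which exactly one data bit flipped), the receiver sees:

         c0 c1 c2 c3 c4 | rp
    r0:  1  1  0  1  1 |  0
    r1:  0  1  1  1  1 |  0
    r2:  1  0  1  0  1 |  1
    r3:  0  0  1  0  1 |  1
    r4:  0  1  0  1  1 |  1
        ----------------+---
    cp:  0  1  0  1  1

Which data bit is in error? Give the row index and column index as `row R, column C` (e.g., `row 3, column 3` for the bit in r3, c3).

row 3, column 2

Recompute each row's even parity and compare to rp:
  r0: data parity 0, sent rp 0 → ok
  r1: data parity 0, sent rp 0 → ok
  r2: data parity 1, sent rp 1 → ok
  r3: data parity 0, sent rp 1 → mismatch
  r4: data parity 1, sent rp 1 → ok
Recompute each column's even parity and compare to cp:
  c0: data parity 0, sent cp 0 → ok
  c1: data parity 1, sent cp 1 → ok
  c2: data parity 1, sent cp 0 → mismatch
  c3: data parity 1, sent cp 1 → ok
  c4: data parity 1, sent cp 1 → ok
Exactly one row (r3) and one column (c2) fail → the flipped bit is at their intersection.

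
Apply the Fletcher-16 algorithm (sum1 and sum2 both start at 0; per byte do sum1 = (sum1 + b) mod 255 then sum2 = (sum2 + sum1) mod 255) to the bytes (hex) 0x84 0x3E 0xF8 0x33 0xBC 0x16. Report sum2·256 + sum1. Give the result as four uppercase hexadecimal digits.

Running sums (mod 255):
  after byte 0 (0x84): sum1=132, sum2=132
  after byte 1 (0x3E): sum1=194, sum2=71
  after byte 2 (0xF8): sum1=187, sum2=3
  after byte 3 (0x33): sum1=238, sum2=241
  after byte 4 (0xBC): sum1=171, sum2=157
  after byte 5 (0x16): sum1=193, sum2=95
Checksum = sum2·256 + sum1 = 95·256 + 193 = 24513 = 0x5FC1.

5FC1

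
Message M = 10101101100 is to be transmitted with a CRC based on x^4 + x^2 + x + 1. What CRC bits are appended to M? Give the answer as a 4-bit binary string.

1001

Append 4 zeros: 101011011000000. Divide by 10111 (XOR where the leading bit is 1):
  pos 0: 10101 XOR 10111 = 00010
  pos 3: 10101 XOR 10111 = 00010
  pos 6: 10100 XOR 10111 = 00011
  pos 9: 11000 XOR 10111 = 01111
  pos 10: 11110 XOR 10111 = 01001
Remainder (last 4 bits) = 1001. This is the CRC / FCS.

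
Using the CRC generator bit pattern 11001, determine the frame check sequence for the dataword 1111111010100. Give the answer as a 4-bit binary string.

Append 4 zeros: 11111110101000000. Divide by 11001 (XOR where the leading bit is 1):
  pos 0: 11111 XOR 11001 = 00110
  pos 2: 11011 XOR 11001 = 00010
  pos 5: 10010 XOR 11001 = 01011
  pos 6: 10111 XOR 11001 = 01110
  pos 7: 11100 XOR 11001 = 00101
  pos 9: 10100 XOR 11001 = 01101
  pos 10: 11010 XOR 11001 = 00011
Remainder (last 4 bits) = 1100. This is the CRC / FCS.

1100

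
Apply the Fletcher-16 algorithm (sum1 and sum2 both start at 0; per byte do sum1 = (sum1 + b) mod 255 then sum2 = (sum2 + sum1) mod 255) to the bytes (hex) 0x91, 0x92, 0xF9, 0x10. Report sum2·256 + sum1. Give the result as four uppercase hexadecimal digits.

022E

Running sums (mod 255):
  after byte 0 (0x91): sum1=145, sum2=145
  after byte 1 (0x92): sum1=36, sum2=181
  after byte 2 (0xF9): sum1=30, sum2=211
  after byte 3 (0x10): sum1=46, sum2=2
Checksum = sum2·256 + sum1 = 2·256 + 46 = 558 = 0x022E.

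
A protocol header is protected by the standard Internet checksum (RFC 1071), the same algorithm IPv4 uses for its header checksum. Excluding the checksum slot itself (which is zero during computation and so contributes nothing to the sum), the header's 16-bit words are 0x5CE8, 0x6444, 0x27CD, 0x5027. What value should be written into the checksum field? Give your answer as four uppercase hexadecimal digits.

One's-complement addition (fold any carry out of bit 15 back into bit 0):
  0x5CE8 + 0x6444 = 0x0C12C
  0xC12C + 0x27CD = 0x0E8F9
  0xE8F9 + 0x5027 = 0x13920 → wrap carry → 0x3921
One's-complement sum = 0x3921.
Checksum = ~0x3921 & 0xFFFF = 0xC6DE.

C6DE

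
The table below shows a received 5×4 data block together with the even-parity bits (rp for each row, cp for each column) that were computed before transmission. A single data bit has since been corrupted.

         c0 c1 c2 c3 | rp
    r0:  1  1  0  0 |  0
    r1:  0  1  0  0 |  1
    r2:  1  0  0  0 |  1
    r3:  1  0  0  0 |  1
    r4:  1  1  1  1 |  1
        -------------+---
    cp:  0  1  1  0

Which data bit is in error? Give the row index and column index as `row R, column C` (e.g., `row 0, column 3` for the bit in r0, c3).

Recompute each row's even parity and compare to rp:
  r0: data parity 0, sent rp 0 → ok
  r1: data parity 1, sent rp 1 → ok
  r2: data parity 1, sent rp 1 → ok
  r3: data parity 1, sent rp 1 → ok
  r4: data parity 0, sent rp 1 → mismatch
Recompute each column's even parity and compare to cp:
  c0: data parity 0, sent cp 0 → ok
  c1: data parity 1, sent cp 1 → ok
  c2: data parity 1, sent cp 1 → ok
  c3: data parity 1, sent cp 0 → mismatch
Exactly one row (r4) and one column (c3) fail → the flipped bit is at their intersection.

row 4, column 3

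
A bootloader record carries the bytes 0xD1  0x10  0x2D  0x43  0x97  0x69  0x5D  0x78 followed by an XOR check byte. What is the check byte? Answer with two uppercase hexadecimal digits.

74

XOR the bytes together:
  start with 0xD1
  0xD1 ⊕ 0x10 = 0xC1
  0xC1 ⊕ 0x2D = 0xEC
  0xEC ⊕ 0x43 = 0xAF
  0xAF ⊕ 0x97 = 0x38
  0x38 ⊕ 0x69 = 0x51
  0x51 ⊕ 0x5D = 0x0C
  0x0C ⊕ 0x78 = 0x74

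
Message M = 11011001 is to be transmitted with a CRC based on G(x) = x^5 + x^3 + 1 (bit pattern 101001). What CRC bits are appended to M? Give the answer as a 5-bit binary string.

11111

Append 5 zeros: 1101100100000. Divide by 101001 (XOR where the leading bit is 1):
  pos 0: 110110 XOR 101001 = 011111
  pos 1: 111110 XOR 101001 = 010111
  pos 2: 101111 XOR 101001 = 000110
  pos 5: 110000 XOR 101001 = 011001
  pos 6: 110010 XOR 101001 = 011011
  pos 7: 110110 XOR 101001 = 011111
Remainder (last 5 bits) = 11111. This is the CRC / FCS.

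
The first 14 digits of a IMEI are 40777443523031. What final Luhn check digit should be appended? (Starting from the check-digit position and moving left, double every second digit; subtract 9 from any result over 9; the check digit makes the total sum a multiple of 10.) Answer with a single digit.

Partial digits right→left: 1 3 0 3 2 5 3 4 4 7 7 7 0 4
Double every second digit counting from the check-digit position (so the 1st, 3rd, 5th, ... of the partial from the right).
  doubled (with −9 where >9): 2 0 4 6 8 5 0 → sum 25
  kept as-is: 3 3 5 4 7 7 4 → sum 33
Total = 25 + 33 = 58.
Check digit = (10 − (58 mod 10)) mod 10 = 2.

2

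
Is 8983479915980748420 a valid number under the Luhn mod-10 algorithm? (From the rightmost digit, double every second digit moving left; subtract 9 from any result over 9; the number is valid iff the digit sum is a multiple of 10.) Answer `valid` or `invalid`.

valid

From the right, keep odd positions and double even positions (subtract 9 from any doubled value over 9):
  doubled (positions 2,4,...): 4 7 5 7 1 9 5 6 9 → sum 53
  kept (positions 1,3,...): 0 4 4 0 9 1 9 4 8 8 → sum 47
Total = 100.
100 mod 10 = 0, so the number is valid.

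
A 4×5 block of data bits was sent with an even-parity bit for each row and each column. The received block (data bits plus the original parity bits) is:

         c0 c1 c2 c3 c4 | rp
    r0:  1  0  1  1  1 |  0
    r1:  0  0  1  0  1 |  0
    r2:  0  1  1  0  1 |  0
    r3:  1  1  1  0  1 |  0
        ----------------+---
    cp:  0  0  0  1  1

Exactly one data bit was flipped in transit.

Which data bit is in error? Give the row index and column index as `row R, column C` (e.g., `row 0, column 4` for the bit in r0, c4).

Recompute each row's even parity and compare to rp:
  r0: data parity 0, sent rp 0 → ok
  r1: data parity 0, sent rp 0 → ok
  r2: data parity 1, sent rp 0 → mismatch
  r3: data parity 0, sent rp 0 → ok
Recompute each column's even parity and compare to cp:
  c0: data parity 0, sent cp 0 → ok
  c1: data parity 0, sent cp 0 → ok
  c2: data parity 0, sent cp 0 → ok
  c3: data parity 1, sent cp 1 → ok
  c4: data parity 0, sent cp 1 → mismatch
Exactly one row (r2) and one column (c4) fail → the flipped bit is at their intersection.

row 2, column 4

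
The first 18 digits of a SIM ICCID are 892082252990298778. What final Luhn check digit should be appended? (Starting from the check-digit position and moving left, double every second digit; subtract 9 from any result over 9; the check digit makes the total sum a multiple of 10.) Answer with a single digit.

8

Partial digits right→left: 8 7 7 8 9 2 0 9 9 2 5 2 2 8 0 2 9 8
Double every second digit counting from the check-digit position (so the 1st, 3rd, 5th, ... of the partial from the right).
  doubled (with −9 where >9): 7 5 9 0 9 1 4 0 9 → sum 44
  kept as-is: 7 8 2 9 2 2 8 2 8 → sum 48
Total = 44 + 48 = 92.
Check digit = (10 − (92 mod 10)) mod 10 = 8.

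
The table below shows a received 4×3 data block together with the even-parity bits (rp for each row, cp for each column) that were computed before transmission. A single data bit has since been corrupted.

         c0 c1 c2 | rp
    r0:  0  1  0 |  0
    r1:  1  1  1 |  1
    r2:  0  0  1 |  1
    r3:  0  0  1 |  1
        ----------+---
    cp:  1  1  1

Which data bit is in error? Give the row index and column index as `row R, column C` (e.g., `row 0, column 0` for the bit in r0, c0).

row 0, column 1

Recompute each row's even parity and compare to rp:
  r0: data parity 1, sent rp 0 → mismatch
  r1: data parity 1, sent rp 1 → ok
  r2: data parity 1, sent rp 1 → ok
  r3: data parity 1, sent rp 1 → ok
Recompute each column's even parity and compare to cp:
  c0: data parity 1, sent cp 1 → ok
  c1: data parity 0, sent cp 1 → mismatch
  c2: data parity 1, sent cp 1 → ok
Exactly one row (r0) and one column (c1) fail → the flipped bit is at their intersection.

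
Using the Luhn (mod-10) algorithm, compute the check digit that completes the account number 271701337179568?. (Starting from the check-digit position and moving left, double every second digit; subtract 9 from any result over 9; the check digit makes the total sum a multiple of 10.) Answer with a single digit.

6

Partial digits right→left: 8 6 5 9 7 1 7 3 3 1 0 7 1 7 2
Double every second digit counting from the check-digit position (so the 1st, 3rd, 5th, ... of the partial from the right).
  doubled (with −9 where >9): 7 1 5 5 6 0 2 4 → sum 30
  kept as-is: 6 9 1 3 1 7 7 → sum 34
Total = 30 + 34 = 64.
Check digit = (10 − (64 mod 10)) mod 10 = 6.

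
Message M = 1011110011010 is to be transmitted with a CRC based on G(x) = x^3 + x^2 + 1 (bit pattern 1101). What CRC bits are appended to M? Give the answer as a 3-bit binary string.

101

Append 3 zeros: 1011110011010000. Divide by 1101 (XOR where the leading bit is 1):
  pos 0: 1011 XOR 1101 = 0110
  pos 1: 1101 XOR 1101 = 0000
  pos 5: 1001 XOR 1101 = 0100
  pos 6: 1001 XOR 1101 = 0100
  pos 7: 1000 XOR 1101 = 0101
  pos 8: 1011 XOR 1101 = 0110
  pos 9: 1100 XOR 1101 = 0001
  pos 12: 1000 XOR 1101 = 0101
Remainder (last 3 bits) = 101. This is the CRC / FCS.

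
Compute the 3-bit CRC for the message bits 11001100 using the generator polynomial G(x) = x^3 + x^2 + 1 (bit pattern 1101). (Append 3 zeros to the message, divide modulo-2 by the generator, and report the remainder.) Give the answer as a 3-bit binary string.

100

Append 3 zeros: 11001100000. Divide by 1101 (XOR where the leading bit is 1):
  pos 0: 1100 XOR 1101 = 0001
  pos 3: 1110 XOR 1101 = 0011
  pos 5: 1100 XOR 1101 = 0001
Remainder (last 3 bits) = 100. This is the CRC / FCS.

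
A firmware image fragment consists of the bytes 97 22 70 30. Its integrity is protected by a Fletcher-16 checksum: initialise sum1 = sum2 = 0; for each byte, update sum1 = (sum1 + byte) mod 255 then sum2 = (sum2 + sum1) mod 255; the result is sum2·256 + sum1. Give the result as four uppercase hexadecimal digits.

72DB

Running sums (mod 255):
  after byte 0 (97): sum1=97, sum2=97
  after byte 1 (22): sum1=119, sum2=216
  after byte 2 (70): sum1=189, sum2=150
  after byte 3 (30): sum1=219, sum2=114
Checksum = sum2·256 + sum1 = 114·256 + 219 = 29403 = 0x72DB.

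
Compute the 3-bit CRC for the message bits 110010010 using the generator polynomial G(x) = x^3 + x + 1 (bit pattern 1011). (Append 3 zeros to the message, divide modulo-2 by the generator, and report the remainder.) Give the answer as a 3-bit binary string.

Append 3 zeros: 110010010000. Divide by 1011 (XOR where the leading bit is 1):
  pos 0: 1100 XOR 1011 = 0111
  pos 1: 1111 XOR 1011 = 0100
  pos 2: 1000 XOR 1011 = 0011
  pos 4: 1101 XOR 1011 = 0110
  pos 5: 1100 XOR 1011 = 0111
  pos 6: 1110 XOR 1011 = 0101
  pos 7: 1010 XOR 1011 = 0001
Remainder (last 3 bits) = 010. This is the CRC / FCS.

010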